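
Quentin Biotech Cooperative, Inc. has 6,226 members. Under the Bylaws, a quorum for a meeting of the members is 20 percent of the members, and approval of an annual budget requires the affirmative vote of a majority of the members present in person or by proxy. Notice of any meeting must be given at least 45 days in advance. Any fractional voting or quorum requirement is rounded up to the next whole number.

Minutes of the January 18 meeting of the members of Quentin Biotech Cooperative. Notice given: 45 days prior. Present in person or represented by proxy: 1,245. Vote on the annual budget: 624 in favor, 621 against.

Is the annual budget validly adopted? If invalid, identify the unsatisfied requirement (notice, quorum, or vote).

Invalid — quorum requirement not satisfied.

Notice: 45 days given; 45 required. Satisfied.
Quorum: 20% of 6,226 = 1,245.20, rounded up to 1,246; 1,245 present. Not satisfied.
Vote: requires a majority of those present (1,245); a majority of 1245 is 623, so 623 needed; 624 in favor. Satisfied.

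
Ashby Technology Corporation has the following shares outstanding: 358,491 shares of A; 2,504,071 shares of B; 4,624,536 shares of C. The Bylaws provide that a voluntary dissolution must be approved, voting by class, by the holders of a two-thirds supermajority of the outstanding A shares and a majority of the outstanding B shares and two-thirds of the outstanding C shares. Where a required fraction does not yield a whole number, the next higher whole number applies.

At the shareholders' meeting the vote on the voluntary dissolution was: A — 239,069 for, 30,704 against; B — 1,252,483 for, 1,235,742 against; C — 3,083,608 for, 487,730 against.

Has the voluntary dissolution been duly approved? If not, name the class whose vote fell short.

A: 2/3 of 358491 = 238994; 238,994 required, 239,069 in favor — approved.
B: a majority of 2504071 is 1252036; 1,252,036 required, 1,252,483 in favor — approved.
C: 2/3 of 4624536 = 3083024; 3,083,024 required, 3,083,608 in favor — approved.

Approved — every class gave the required vote.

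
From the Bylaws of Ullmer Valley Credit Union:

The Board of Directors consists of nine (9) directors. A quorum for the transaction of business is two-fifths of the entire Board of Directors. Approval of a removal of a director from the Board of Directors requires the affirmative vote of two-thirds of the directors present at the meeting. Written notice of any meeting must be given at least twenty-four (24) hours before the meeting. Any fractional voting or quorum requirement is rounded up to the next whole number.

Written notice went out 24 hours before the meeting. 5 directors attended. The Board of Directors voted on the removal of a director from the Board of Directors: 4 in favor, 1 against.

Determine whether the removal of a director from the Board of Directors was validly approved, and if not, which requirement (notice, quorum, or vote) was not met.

Valid — all requirements satisfied.

Notice: 24 hours given; 24 required (24 ≥ 24). Satisfied.
Quorum: 5 present; quorum is 4. Satisfied.
Vote: the removal of a director from the Board of Directors requires two-thirds of the directors present (5). 2/3 of 5 = 3.33, rounded up to 4, so 4 affirmative votes are needed; 4 voted in favor. Satisfied.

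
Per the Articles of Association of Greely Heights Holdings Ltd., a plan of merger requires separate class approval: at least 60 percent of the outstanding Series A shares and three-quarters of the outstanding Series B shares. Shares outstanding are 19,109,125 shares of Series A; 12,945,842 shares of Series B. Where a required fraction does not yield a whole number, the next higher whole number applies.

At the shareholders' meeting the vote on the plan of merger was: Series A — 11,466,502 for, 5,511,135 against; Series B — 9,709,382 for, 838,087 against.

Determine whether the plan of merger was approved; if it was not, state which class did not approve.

Series A: 3/5 of 19109125 = 11465475; 11,465,475 required, 11,466,502 in favor — approved.
Series B: 3/4 of 12945842 = 9709381.50, rounded up to 9709382; 9,709,382 required, 9,709,382 in favor — approved.

Approved — every class gave the required vote.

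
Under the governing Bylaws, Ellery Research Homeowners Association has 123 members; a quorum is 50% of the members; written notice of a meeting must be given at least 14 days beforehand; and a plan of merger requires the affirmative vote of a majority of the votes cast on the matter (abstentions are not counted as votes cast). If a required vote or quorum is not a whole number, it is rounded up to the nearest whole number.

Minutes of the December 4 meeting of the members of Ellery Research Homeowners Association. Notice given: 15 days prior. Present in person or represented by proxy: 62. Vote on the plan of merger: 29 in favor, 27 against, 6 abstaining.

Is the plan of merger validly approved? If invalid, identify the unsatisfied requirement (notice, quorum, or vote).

Notice: 15 days given; 14 required. Satisfied.
Quorum: 50% of 123 = 61.50, rounded up to 62; 62 present. Satisfied.
Vote: requires a majority of the votes cast (62 − 6 abstaining = 56); a majority of 56 is 29, so 29 needed; 29 in favor. Satisfied.

Valid — all requirements satisfied.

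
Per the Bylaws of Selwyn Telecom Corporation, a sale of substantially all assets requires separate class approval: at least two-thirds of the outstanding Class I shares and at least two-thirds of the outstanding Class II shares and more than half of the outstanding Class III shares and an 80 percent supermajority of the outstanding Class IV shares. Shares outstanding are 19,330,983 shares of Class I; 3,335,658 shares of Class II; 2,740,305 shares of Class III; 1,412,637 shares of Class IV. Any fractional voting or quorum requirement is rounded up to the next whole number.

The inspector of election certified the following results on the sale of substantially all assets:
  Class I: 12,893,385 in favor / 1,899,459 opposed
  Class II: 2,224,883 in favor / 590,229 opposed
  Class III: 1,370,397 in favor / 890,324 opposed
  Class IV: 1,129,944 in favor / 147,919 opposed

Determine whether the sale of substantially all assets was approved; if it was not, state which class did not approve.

Not approved — the Class IV shares did not give the required vote.

Class I: 2/3 of 19330983 = 12887322; 12,887,322 required, 12,893,385 in favor — approved.
Class II: 2/3 of 3335658 = 2223772; 2,223,772 required, 2,224,883 in favor — approved.
Class III: a majority of 2740305 is 1370153; 1,370,153 required, 1,370,397 in favor — approved.
Class IV: 4/5 of 1412637 = 1130109.60, rounded up to 1130110; 1,130,110 required, 1,129,944 in favor — not approved.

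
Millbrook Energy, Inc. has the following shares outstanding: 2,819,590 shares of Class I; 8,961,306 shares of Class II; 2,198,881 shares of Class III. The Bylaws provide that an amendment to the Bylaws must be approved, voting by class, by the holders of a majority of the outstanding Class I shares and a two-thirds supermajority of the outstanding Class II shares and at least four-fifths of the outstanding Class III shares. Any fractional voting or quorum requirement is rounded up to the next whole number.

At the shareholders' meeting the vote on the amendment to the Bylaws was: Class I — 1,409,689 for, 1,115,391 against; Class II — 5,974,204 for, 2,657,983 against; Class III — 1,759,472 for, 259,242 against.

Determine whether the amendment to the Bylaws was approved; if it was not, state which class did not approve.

Not approved — the Class I shares did not give the required vote.

Class I: a majority of 2819590 is 1409796; 1,409,796 required, 1,409,689 in favor — not approved.
Class II: 2/3 of 8961306 = 5974204; 5,974,204 required, 5,974,204 in favor — approved.
Class III: 4/5 of 2198881 = 1759104.80, rounded up to 1759105; 1,759,105 required, 1,759,472 in favor — approved.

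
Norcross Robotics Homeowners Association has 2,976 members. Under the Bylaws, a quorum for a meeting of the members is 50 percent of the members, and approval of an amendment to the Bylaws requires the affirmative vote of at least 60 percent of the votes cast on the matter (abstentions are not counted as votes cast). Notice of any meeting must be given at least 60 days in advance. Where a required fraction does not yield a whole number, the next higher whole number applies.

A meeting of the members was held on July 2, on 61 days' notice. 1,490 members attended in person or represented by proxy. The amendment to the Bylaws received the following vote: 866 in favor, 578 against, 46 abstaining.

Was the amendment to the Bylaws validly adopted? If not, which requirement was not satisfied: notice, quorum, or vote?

Invalid — vote requirement not satisfied.

Notice: 61 days given; 60 required. Satisfied.
Quorum: 50% of 2,976 = 1,488; 1,490 present. Satisfied.
Vote: requires three-fifths of the votes cast (1,490 − 46 abstaining = 1,444); 3/5 of 1444 = 866.40, rounded up to 867, so 867 needed; 866 in favor. Not satisfied.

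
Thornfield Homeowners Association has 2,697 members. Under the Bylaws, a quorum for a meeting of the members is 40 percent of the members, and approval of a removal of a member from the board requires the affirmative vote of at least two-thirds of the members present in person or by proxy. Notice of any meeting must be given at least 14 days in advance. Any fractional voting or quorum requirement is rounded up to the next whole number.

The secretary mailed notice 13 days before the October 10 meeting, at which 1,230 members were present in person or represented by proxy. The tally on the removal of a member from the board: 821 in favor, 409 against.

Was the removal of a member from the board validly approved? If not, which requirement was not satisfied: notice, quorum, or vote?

Notice: 13 days given; 14 required. Not satisfied.
Quorum: 40% of 2,697 = 1,078.80, rounded up to 1,079; 1,230 present. Satisfied.
Vote: requires two-thirds of those present (1,230); 2/3 of 1230 = 820, so 820 needed; 821 in favor. Satisfied.

Invalid — notice requirement not satisfied.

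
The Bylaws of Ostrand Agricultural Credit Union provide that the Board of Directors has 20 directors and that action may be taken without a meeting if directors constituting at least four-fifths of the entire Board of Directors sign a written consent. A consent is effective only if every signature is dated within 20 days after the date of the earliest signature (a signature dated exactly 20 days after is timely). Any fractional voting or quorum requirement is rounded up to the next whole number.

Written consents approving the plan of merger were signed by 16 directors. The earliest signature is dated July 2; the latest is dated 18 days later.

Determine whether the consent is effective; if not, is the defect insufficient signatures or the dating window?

Effective — both the signature and dating-window requirements are satisfied.

Signatures required: at least four-fifths of 20 — 4/5 of 20 = 16, so 16 needed; 16 signed. Sufficient.
Dating window: the latest signature is 18 days after the earliest; the limit is 20 days. Within the window.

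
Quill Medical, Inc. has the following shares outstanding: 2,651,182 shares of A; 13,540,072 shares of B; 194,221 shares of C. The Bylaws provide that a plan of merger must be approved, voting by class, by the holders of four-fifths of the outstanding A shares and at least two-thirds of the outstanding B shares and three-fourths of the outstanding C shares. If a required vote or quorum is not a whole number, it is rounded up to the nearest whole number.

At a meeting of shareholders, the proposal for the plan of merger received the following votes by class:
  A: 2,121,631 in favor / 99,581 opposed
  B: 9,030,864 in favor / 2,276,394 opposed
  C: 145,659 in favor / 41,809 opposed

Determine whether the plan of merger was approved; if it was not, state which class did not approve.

A: 4/5 of 2651182 = 2120945.60, rounded up to 2120946; 2,120,946 required, 2,121,631 in favor — approved.
B: 2/3 of 13540072 = 9026714.67, rounded up to 9026715; 9,026,715 required, 9,030,864 in favor — approved.
C: 3/4 of 194221 = 145665.75, rounded up to 145666; 145,666 required, 145,659 in favor — not approved.

Not approved — the C shares did not give the required vote.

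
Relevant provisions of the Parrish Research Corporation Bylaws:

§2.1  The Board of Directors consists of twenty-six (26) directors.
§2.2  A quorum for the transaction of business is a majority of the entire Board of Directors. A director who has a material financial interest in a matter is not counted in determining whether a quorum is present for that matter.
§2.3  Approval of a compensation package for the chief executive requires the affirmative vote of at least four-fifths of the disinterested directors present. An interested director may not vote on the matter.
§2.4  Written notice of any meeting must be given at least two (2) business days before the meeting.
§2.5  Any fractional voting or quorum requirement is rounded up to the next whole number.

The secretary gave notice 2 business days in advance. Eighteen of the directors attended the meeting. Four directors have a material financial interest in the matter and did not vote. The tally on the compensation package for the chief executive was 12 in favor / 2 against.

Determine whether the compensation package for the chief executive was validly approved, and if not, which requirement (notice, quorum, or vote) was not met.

Valid — all requirements satisfied.

Notice: 2 business days given; 2 required (2 ≥ 2). Satisfied.
Quorum: 18 present, but the 4 interested directors do not count, leaving 14. Quorum is 14. Satisfied.
Vote: the compensation package for the chief executive requires four-fifths of the disinterested directors present (18 − 4 = 14). 4/5 of 14 = 11.20, rounded up to 12, so 12 affirmative votes are needed; 12 voted in favor. Satisfied.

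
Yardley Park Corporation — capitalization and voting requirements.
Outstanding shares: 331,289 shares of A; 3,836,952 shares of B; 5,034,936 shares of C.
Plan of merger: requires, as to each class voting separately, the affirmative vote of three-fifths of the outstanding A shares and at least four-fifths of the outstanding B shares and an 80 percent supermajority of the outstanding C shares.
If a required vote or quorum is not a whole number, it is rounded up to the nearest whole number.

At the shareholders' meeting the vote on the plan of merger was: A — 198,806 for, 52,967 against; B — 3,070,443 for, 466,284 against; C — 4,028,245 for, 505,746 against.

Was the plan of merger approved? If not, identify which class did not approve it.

A: 3/5 of 331289 = 198773.40, rounded up to 198774; 198,774 required, 198,806 in favor — approved.
B: 4/5 of 3836952 = 3069561.60, rounded up to 3069562; 3,069,562 required, 3,070,443 in favor — approved.
C: 4/5 of 5034936 = 4027948.80, rounded up to 4027949; 4,027,949 required, 4,028,245 in favor — approved.

Approved — every class gave the required vote.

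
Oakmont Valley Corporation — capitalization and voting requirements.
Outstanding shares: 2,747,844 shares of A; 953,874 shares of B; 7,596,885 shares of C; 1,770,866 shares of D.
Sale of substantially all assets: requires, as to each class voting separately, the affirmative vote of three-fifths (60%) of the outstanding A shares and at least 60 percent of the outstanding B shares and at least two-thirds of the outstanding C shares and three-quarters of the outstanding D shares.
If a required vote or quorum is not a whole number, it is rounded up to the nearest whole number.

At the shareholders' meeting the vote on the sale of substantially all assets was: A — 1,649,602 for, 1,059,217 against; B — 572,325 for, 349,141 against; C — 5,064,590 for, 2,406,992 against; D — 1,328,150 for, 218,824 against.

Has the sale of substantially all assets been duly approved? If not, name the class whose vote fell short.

A: 3/5 of 2747844 = 1648706.40, rounded up to 1648707; 1,648,707 required, 1,649,602 in favor — approved.
B: 3/5 of 953874 = 572324.40, rounded up to 572325; 572,325 required, 572,325 in favor — approved.
C: 2/3 of 7596885 = 5064590; 5,064,590 required, 5,064,590 in favor — approved.
D: 3/4 of 1770866 = 1328149.50, rounded up to 1328150; 1,328,150 required, 1,328,150 in favor — approved.

Approved — every class gave the required vote.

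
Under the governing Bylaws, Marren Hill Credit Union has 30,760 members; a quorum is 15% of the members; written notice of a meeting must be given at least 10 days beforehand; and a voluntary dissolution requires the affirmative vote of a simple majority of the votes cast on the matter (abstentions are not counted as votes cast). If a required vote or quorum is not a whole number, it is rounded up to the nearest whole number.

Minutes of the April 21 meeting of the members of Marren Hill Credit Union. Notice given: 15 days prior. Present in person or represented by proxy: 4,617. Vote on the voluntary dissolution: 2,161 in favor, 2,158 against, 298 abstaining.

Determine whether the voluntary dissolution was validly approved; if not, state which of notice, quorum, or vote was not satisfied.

Valid — all requirements satisfied.

Notice: 15 days given; 10 required. Satisfied.
Quorum: 15% of 30,760 = 4,614; 4,617 present. Satisfied.
Vote: requires a majority of the votes cast (4,617 − 298 abstaining = 4,319); a majority of 4319 is 2160, so 2,160 needed; 2,161 in favor. Satisfied.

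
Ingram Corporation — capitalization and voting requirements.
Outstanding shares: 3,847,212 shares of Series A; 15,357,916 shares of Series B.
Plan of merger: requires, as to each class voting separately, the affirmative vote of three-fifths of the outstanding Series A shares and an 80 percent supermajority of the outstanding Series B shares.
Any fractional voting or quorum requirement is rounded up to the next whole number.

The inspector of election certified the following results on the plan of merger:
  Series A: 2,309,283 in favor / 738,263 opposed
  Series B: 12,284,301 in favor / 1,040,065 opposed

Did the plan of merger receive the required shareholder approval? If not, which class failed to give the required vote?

Series A: 3/5 of 3847212 = 2308327.20, rounded up to 2308328; 2,308,328 required, 2,309,283 in favor — approved.
Series B: 4/5 of 15357916 = 12286332.80, rounded up to 12286333; 12,286,333 required, 12,284,301 in favor — not approved.

Not approved — the Series B shares did not give the required vote.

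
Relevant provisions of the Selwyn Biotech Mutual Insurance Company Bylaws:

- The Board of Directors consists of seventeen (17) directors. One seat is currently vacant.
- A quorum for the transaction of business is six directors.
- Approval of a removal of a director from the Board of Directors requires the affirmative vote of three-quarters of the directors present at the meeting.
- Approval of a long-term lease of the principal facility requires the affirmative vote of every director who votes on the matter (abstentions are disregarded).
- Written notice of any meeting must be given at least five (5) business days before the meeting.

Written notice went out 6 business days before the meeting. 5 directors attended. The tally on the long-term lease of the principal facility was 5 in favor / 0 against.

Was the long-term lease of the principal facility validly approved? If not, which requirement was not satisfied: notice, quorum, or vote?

Invalid — quorum requirement not satisfied.

Notice: 6 business days given; 5 required (6 ≥ 5). Satisfied.
Quorum: 5 present; quorum is 6. Not satisfied.
Vote: the long-term lease of the principal facility requires the unanimous vote of the votes cast (5). Unanimous means all 5, so 5 affirmative votes are needed; 5 voted in favor. Satisfied. (Moot — without a quorum no business can be validly transacted.)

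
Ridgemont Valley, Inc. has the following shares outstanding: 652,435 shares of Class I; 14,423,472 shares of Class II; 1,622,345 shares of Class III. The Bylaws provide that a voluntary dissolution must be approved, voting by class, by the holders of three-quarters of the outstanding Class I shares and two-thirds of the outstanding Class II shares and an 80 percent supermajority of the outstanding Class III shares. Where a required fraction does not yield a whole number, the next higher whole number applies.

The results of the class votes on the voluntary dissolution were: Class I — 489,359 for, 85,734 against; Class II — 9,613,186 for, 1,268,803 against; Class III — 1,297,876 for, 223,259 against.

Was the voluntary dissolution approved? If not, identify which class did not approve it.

Not approved — the Class II shares did not give the required vote.

Class I: 3/4 of 652435 = 489326.25, rounded up to 489327; 489,327 required, 489,359 in favor — approved.
Class II: 2/3 of 14423472 = 9615648; 9,615,648 required, 9,613,186 in favor — not approved.
Class III: 4/5 of 1622345 = 1297876; 1,297,876 required, 1,297,876 in favor — approved.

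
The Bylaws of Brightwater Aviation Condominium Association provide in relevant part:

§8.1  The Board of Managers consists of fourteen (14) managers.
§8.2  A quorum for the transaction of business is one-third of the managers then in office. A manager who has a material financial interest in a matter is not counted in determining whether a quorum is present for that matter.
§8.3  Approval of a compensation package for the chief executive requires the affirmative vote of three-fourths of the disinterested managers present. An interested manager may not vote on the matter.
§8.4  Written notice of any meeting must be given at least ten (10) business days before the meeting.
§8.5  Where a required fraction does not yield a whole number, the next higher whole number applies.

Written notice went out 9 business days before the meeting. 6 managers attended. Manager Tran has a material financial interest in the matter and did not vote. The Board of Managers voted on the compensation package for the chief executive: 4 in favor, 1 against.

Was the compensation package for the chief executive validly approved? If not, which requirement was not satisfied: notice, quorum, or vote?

Invalid — notice requirement not satisfied.

Notice: 9 business days given; 10 required (9 < 10). Not satisfied.
Quorum: 6 present, but the 1 interested manager does not count, leaving 5. Quorum is 5. Satisfied.
Vote: the compensation package for the chief executive requires three-fourths of the disinterested managers present (6 − 1 = 5). 3/4 of 5 = 3.75, rounded up to 4, so 4 affirmative votes are needed; 4 voted in favor. Satisfied.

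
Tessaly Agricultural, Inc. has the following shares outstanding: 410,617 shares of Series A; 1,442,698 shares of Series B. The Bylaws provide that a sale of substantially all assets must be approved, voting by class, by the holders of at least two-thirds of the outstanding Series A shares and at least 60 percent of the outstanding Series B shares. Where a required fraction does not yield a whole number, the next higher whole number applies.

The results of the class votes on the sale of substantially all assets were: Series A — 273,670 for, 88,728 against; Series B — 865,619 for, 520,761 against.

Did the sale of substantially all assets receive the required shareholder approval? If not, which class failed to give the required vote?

Not approved — the Series A shares did not give the required vote.

Series A: 2/3 of 410617 = 273744.67, rounded up to 273745; 273,745 required, 273,670 in favor — not approved.
Series B: 3/5 of 1442698 = 865618.80, rounded up to 865619; 865,619 required, 865,619 in favor — approved.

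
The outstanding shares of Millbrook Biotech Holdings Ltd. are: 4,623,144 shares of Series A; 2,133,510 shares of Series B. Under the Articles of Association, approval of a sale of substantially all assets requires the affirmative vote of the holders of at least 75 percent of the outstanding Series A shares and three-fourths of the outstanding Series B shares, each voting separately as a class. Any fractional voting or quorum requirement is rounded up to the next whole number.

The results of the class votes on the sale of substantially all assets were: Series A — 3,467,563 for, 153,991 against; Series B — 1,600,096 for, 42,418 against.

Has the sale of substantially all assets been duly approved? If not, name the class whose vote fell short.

Not approved — the Series B shares did not give the required vote.

Series A: 3/4 of 4623144 = 3467358; 3,467,358 required, 3,467,563 in favor — approved.
Series B: 3/4 of 2133510 = 1600132.50, rounded up to 1600133; 1,600,133 required, 1,600,096 in favor — not approved.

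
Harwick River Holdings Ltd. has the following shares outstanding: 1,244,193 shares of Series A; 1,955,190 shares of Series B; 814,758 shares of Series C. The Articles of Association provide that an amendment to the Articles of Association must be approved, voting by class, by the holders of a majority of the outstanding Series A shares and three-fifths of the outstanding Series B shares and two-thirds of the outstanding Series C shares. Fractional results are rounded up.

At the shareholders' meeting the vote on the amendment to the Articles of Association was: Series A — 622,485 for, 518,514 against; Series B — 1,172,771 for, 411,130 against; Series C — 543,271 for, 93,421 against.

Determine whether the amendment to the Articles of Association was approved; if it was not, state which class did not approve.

Series A: a majority of 1244193 is 622097; 622,097 required, 622,485 in favor — approved.
Series B: 3/5 of 1955190 = 1173114; 1,173,114 required, 1,172,771 in favor — not approved.
Series C: 2/3 of 814758 = 543172; 543,172 required, 543,271 in favor — approved.

Not approved — the Series B shares did not give the required vote.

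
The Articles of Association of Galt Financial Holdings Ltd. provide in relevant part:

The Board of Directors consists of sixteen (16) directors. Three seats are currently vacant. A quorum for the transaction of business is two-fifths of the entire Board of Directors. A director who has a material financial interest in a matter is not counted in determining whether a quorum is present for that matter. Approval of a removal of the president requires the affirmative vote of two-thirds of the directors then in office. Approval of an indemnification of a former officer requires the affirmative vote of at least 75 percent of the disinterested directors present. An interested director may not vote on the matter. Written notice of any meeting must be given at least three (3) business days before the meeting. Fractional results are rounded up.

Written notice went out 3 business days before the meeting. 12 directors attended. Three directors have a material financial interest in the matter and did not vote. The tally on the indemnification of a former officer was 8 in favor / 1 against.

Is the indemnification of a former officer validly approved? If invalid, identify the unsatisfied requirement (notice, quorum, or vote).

Notice: 3 business days given; 3 required (3 ≥ 3). Satisfied.
Quorum: 12 present, but the 3 interested directors do not count, leaving 9. Quorum is 7. Satisfied.
Vote: the indemnification of a former officer requires three-fourths of the disinterested directors present (12 − 3 = 9). 3/4 of 9 = 6.75, rounded up to 7, so 7 affirmative votes are needed; 8 voted in favor. Satisfied.

Valid — all requirements satisfied.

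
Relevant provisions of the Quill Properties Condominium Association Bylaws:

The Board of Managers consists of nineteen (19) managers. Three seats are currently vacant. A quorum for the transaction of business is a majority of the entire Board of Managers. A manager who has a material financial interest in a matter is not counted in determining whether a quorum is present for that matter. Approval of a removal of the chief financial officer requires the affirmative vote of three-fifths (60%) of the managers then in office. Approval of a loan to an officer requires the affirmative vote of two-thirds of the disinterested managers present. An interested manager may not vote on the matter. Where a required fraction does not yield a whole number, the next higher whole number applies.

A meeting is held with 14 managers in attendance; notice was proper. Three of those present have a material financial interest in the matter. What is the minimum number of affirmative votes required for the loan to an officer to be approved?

8

The loan to an officer requires two-thirds of the disinterested managers present (14 − 3 = 11).
2/3 of 11 = 7.33, rounded up to 8.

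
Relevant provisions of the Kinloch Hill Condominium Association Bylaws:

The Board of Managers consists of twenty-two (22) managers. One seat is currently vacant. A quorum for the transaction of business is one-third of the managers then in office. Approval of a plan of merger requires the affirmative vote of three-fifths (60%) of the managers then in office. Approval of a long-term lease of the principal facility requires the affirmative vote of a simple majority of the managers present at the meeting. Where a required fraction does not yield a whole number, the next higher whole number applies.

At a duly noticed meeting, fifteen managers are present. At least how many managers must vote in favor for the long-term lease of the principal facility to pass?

The long-term lease of the principal facility requires a majority of the managers present (15).
A majority of 15 is 8.

8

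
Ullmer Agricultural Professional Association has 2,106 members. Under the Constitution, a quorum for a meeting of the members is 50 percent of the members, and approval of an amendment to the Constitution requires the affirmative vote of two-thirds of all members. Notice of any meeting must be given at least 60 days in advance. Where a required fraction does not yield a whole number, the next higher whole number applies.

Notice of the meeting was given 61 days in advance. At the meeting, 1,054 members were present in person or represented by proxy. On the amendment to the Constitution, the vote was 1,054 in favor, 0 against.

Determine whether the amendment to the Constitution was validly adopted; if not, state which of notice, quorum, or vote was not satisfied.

Notice: 61 days given; 60 required. Satisfied.
Quorum: 50% of 2,106 = 1,053; 1,054 present. Satisfied.
Vote: requires two-thirds of all members (2,106); 2/3 of 2106 = 1404, so 1,404 needed; 1,054 in favor. Not satisfied.

Invalid — vote requirement not satisfied.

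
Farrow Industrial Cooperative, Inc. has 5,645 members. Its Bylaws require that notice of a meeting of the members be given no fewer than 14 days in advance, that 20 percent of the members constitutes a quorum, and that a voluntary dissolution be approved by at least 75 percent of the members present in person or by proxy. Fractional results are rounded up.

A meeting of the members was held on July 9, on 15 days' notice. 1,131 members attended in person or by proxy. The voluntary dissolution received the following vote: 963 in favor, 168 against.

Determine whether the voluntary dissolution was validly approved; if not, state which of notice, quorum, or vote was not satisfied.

Valid — all requirements satisfied.

Notice: 15 days given; 14 required. Satisfied.
Quorum: 20% of 5,645 = 1,129; 1,131 present. Satisfied.
Vote: requires three-fourths of those present (1,131); 3/4 of 1131 = 848.25, rounded up to 849, so 849 needed; 963 in favor. Satisfied.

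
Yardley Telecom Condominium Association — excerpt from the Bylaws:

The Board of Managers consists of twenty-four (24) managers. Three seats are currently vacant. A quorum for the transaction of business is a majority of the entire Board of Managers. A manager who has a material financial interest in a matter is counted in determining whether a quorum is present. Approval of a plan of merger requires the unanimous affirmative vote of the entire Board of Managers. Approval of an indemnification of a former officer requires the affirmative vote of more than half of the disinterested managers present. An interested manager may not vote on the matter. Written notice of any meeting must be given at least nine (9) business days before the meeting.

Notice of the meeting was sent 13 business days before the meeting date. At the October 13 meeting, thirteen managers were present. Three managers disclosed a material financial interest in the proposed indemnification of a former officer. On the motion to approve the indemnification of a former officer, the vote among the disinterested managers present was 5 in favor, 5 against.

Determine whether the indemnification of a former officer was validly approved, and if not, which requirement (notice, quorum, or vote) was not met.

Notice: 13 business days given; 9 required (13 ≥ 9). Satisfied.
Quorum: 13 present (interested managers count toward quorum); quorum is 13. Satisfied.
Vote: the indemnification of a former officer requires a majority of the disinterested managers present (13 − 3 = 10). A majority of 10 is 6, so 6 affirmative votes are needed; 5 voted in favor. Not satisfied.

Invalid — vote requirement not satisfied.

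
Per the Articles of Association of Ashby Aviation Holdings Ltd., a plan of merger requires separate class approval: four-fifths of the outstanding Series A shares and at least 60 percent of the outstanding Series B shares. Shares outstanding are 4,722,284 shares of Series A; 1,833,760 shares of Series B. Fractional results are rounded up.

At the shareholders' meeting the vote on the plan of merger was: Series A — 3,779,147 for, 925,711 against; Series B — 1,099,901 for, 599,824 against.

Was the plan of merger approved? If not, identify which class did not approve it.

Series A: 4/5 of 4722284 = 3777827.20, rounded up to 3777828; 3,777,828 required, 3,779,147 in favor — approved.
Series B: 3/5 of 1833760 = 1100256; 1,100,256 required, 1,099,901 in favor — not approved.

Not approved — the Series B shares did not give the required vote.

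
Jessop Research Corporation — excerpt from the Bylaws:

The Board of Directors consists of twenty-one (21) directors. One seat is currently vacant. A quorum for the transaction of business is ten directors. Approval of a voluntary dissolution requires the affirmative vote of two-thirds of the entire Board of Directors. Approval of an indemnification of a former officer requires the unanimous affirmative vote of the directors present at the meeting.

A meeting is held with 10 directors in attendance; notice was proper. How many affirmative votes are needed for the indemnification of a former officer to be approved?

The indemnification of a former officer requires the unanimous vote of the directors present (10).
Unanimous means all 10.

10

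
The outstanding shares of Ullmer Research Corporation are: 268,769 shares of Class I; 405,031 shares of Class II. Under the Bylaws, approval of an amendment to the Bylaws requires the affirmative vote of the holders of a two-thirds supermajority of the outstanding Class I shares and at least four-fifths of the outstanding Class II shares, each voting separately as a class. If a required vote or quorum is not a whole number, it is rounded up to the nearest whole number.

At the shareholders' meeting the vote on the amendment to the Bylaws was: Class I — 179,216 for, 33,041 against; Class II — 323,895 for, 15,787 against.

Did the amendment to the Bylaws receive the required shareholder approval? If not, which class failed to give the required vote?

Not approved — the Class II shares did not give the required vote.

Class I: 2/3 of 268769 = 179179.33, rounded up to 179180; 179,180 required, 179,216 in favor — approved.
Class II: 4/5 of 405031 = 324024.80, rounded up to 324025; 324,025 required, 323,895 in favor — not approved.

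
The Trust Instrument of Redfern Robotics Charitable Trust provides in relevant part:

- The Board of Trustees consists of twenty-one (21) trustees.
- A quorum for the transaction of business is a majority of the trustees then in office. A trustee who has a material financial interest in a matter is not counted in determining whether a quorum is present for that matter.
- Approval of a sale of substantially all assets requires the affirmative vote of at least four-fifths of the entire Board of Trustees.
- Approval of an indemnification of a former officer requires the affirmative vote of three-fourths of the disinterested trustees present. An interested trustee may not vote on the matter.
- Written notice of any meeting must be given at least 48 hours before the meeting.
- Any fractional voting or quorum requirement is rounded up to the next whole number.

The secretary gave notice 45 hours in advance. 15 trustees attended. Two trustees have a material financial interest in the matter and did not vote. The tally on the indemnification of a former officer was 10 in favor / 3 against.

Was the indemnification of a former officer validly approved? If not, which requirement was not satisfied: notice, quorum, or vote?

Notice: 45 hours given; 48 required (45 < 48). Not satisfied.
Quorum: 15 present, but the 2 interested trustees do not count, leaving 13. Quorum is 11. Satisfied.
Vote: the indemnification of a former officer requires three-fourths of the disinterested trustees present (15 − 2 = 13). 3/4 of 13 = 9.75, rounded up to 10, so 10 affirmative votes are needed; 10 voted in favor. Satisfied.

Invalid — notice requirement not satisfied.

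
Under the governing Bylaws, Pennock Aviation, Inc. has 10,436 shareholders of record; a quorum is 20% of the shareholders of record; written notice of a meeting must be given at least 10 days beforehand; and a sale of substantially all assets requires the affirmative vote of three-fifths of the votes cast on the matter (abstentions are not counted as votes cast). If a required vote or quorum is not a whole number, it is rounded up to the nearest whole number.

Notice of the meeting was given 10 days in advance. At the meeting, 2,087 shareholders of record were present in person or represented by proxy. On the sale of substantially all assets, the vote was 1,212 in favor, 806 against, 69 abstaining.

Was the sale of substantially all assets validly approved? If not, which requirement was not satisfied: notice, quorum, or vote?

Invalid — quorum requirement not satisfied.

Notice: 10 days given; 10 required. Satisfied.
Quorum: 20% of 10,436 = 2,087.20, rounded up to 2,088; 2,087 present. Not satisfied.
Vote: requires three-fifths of the votes cast (2,087 − 69 abstaining = 2,018); 3/5 of 2018 = 1210.80, rounded up to 1211, so 1,211 needed; 1,212 in favor. Satisfied.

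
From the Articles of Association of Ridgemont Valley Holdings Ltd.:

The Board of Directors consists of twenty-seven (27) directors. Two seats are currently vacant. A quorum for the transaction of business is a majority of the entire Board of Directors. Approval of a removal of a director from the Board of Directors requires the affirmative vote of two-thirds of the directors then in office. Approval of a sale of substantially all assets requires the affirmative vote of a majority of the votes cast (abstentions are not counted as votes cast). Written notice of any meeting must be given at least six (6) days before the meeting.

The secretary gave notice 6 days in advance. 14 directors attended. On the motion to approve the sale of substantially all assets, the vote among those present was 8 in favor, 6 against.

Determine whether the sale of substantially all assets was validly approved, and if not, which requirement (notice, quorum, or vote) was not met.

Valid — all requirements satisfied.

Notice: 6 days given; 6 required (6 ≥ 6). Satisfied.
Quorum: 14 present; quorum is 14. Satisfied.
Vote: the sale of substantially all assets requires a majority of the votes cast (14). A majority of 14 is 8, so 8 affirmative votes are needed; 8 voted in favor. Satisfied.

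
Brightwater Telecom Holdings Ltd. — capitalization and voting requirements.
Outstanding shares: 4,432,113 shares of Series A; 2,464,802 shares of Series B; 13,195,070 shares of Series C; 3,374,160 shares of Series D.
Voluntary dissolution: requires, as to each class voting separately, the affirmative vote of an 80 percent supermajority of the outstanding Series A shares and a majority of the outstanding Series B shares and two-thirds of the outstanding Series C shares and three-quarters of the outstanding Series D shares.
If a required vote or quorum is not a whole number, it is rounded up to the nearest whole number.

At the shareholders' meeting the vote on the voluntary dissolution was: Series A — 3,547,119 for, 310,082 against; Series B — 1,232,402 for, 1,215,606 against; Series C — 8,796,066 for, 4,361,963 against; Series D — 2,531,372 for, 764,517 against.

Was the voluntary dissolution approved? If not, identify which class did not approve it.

Not approved — the Series C shares did not give the required vote.

Series A: 4/5 of 4432113 = 3545690.40, rounded up to 3545691; 3,545,691 required, 3,547,119 in favor — approved.
Series B: a majority of 2464802 is 1232402; 1,232,402 required, 1,232,402 in favor — approved.
Series C: 2/3 of 13195070 = 8796713.33, rounded up to 8796714; 8,796,714 required, 8,796,066 in favor — not approved.
Series D: 3/4 of 3374160 = 2530620; 2,530,620 required, 2,531,372 in favor — approved.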